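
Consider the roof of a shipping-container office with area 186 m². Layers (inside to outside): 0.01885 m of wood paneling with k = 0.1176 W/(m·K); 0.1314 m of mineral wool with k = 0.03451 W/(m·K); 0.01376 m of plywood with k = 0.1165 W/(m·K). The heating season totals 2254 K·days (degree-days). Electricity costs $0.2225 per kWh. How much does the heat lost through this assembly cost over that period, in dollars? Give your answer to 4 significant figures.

0.01885/0.1176 = 0.16029
0.1314/0.03451 = 3.8076
0.01376/0.1165 = 0.11811
R_total = 0.16029 + 3.8076 + 0.11811 = 4.086 m²·K/W
E = A × HDD × 24 / R / 1000 = 186 × 2254 × 24 / 4.086 / 1000 = 2462.5 kWh
Cost = 2462.5 × 0.2225 = $547.91

547.9 dollars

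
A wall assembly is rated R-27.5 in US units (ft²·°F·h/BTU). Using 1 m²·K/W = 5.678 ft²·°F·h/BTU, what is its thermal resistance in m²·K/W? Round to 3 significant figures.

4.84 m²·K/W

R_SI = 27.5/5.678 = 4.843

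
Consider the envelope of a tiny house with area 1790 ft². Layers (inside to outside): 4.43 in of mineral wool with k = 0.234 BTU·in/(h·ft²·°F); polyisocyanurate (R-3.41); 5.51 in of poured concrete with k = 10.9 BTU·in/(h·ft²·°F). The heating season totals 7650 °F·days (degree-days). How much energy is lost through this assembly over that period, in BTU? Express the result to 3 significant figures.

4.43/0.234 = 18.93
5.51/10.9 = 0.5055
R_total = 18.93 + 3.41 + 0.5055 = 22.85 ft²·°F·h/BTU
E = A × HDD × 24 / R = 1790 × 7650 × 24 / 22.85 = 14380000 BTU

14400000 BTU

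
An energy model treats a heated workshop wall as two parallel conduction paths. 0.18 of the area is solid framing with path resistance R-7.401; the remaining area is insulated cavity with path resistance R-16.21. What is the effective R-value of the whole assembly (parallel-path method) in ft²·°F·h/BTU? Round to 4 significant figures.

13.35 ft²·°F·h/BTU

U_eff = 0.82/16.21 + 0.18/7.401 = 0.050586 + 0.024321 = 0.074907
R_eff = 1/U_eff = 13.35 ft²·°F·h/BTU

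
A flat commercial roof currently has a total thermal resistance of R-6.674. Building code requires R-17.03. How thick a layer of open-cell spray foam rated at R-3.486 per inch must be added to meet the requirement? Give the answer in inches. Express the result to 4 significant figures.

ΔR = 17.03 − 6.674 = 10.356 ft²·°F·h/BTU
L = ΔR / (R/in) = 10.356/3.486 = 2.9707 in

2.971 in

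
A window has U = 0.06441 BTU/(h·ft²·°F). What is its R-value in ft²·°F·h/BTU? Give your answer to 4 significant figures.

15.53 ft²·°F·h/BTU

R = 1/U = 1/0.06441 = 15.526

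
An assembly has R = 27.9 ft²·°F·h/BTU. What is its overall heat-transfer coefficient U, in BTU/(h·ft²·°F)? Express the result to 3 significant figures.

U = 1/R = 1/27.9 = 0.03584

0.0358 BTU/(h·ft²·°F)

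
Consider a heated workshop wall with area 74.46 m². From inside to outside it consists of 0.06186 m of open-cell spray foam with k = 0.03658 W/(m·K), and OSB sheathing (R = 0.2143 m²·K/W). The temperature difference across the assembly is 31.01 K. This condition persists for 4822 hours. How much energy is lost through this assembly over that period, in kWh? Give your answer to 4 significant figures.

0.06186/0.03658 = 1.6911
R_total = 1.6911 + 0.2143 = 1.9054 m²·K/W
Q = 74.46 × 31.01 / 1.9054 = 1211.8 W
E = 1211.8 W × 4822 h / 1000 = 5843.4 kWh

5843 kWh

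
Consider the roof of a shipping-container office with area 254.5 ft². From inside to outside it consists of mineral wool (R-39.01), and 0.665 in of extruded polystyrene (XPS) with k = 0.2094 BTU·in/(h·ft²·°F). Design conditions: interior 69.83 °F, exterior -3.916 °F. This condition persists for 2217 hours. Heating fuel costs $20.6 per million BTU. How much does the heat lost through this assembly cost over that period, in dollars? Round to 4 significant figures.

20.32 dollars

0.665/0.2094 = 3.1757
R_total = 39.01 + 3.1757 = 42.186 ft²·°F·h/BTU
Q = 254.5 × (69.83 − (-3.916)) / 42.186 = 444.9 BTU/h
E = 444.9 × 2217 = 986340 BTU
Cost = 986340/10⁶ × 20.6 = $20.319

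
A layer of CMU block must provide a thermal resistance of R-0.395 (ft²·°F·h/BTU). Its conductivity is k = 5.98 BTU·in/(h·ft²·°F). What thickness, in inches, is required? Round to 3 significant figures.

2.36 in

L = R × k = 0.395 × 5.98 = 2.362 in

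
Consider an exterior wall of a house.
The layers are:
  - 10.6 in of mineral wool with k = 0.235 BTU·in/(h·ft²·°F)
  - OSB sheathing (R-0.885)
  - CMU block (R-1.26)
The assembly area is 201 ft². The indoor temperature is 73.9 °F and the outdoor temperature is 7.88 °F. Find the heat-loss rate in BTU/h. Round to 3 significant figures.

10.6/0.235 = 45.11
R_total = 45.11 + 0.885 + 1.26 = 47.25 ft²·°F·h/BTU
Q = A·ΔT/R = 201 × (73.9 − 7.88) / 47.25 = 280.8 BTU/h

281 BTU/h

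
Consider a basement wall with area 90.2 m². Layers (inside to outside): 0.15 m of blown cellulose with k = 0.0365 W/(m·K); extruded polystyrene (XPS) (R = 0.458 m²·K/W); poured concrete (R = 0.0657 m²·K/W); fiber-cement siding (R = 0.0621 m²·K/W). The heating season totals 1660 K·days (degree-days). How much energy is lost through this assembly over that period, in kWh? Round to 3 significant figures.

765 kWh

0.15/0.0365 = 4.11
R_total = 4.11 + 0.458 + 0.0657 + 0.0621 = 4.695 m²·K/W
E = A × HDD × 24 / R / 1000 = 90.2 × 1660 × 24 / 4.695 / 1000 = 765.3 kWh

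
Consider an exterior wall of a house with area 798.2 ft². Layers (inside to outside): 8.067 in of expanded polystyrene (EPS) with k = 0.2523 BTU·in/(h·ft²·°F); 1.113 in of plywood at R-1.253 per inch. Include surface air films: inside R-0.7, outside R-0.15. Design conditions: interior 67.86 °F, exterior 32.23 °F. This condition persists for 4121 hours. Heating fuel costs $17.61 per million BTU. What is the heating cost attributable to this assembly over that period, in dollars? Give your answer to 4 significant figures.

60.32 dollars

8.067/0.2523 = 31.974
1.113 × 1.253 = 1.3946
R_total = 0.7 + 31.974 + 1.3946 + 0.15 = 34.218 ft²·°F·h/BTU
Q = 798.2 × (67.86 − 32.23) / 34.218 = 831.13 BTU/h
E = 831.13 × 4121 = 3425100 BTU
Cost = 3425100/10⁶ × 17.61 = $60.316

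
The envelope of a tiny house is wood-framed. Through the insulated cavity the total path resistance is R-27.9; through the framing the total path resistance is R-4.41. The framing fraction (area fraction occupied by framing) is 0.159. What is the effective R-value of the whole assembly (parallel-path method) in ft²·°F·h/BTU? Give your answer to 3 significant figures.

U_eff = 0.841/27.9 + 0.159/4.41 = 0.03014 + 0.03605 = 0.0662
R_eff = 1/U_eff = 15.11 ft²·°F·h/BTU

15.1 ft²·°F·h/BTU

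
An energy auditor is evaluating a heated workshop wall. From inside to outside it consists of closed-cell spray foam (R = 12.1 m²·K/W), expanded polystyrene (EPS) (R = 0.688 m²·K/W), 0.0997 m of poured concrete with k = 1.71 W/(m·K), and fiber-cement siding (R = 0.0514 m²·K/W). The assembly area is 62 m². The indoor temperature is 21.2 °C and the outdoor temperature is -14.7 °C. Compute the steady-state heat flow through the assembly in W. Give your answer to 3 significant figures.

0.0997/1.71 = 0.0583
R_total = 12.1 + 0.688 + 0.0583 + 0.0514 = 12.9 m²·K/W
Q = A·ΔT/R = 62 × (21.2 − (-14.7)) / 12.9 = 172.6 W

173 W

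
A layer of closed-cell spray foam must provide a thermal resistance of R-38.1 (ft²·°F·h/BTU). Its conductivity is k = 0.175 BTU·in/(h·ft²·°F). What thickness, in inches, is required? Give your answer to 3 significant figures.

6.67 in

L = R × k = 38.1 × 0.175 = 6.667 in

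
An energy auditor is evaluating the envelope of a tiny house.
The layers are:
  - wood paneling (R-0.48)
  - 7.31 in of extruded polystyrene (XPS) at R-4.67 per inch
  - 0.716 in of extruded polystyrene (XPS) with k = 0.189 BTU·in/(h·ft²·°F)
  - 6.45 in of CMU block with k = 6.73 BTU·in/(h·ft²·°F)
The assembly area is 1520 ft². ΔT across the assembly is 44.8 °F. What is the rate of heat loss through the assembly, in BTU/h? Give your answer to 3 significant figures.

7.31 × 4.67 = 34.14
0.716/0.189 = 3.788
6.45/6.73 = 0.9584
R_total = 0.48 + 34.14 + 3.788 + 0.9584 = 39.36 ft²·°F·h/BTU
Q = A·ΔT/R = 1520 × 44.8 / 39.36 = 1730 BTU/h

1730 BTU/h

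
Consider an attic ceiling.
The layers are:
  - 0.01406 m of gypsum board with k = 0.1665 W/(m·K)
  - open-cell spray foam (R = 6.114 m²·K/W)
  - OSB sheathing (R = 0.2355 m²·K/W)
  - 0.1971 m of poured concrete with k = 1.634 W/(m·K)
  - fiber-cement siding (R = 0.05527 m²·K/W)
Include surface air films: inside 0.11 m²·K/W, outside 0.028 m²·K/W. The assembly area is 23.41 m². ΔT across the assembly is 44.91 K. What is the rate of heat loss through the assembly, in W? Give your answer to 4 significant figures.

0.01406/0.1665 = 0.084444
0.1971/1.634 = 0.12062
R_total = 0.11 + 0.084444 + 6.114 + 0.2355 + 0.12062 + 0.05527 + 0.028 = 6.7478 m²·K/W
Q = A·ΔT/R = 23.41 × 44.91 / 6.7478 = 155.8 W

155.8 W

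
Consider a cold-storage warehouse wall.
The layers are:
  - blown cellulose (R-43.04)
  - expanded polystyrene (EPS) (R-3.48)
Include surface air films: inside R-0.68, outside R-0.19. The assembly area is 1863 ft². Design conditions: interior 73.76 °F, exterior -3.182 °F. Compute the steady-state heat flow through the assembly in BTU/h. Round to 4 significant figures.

R_total = 0.68 + 43.04 + 3.48 + 0.19 = 47.39 ft²·°F·h/BTU
Q = A·ΔT/R = 1863 × (73.76 − (-3.182)) / 47.39 = 3024.8 BTU/h

3025 BTU/h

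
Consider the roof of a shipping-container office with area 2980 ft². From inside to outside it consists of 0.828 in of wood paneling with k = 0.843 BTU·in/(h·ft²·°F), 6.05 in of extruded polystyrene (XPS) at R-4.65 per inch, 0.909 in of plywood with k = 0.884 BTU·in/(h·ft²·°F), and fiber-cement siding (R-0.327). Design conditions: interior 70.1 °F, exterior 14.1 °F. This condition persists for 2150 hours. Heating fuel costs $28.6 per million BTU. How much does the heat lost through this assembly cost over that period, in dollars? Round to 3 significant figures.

0.828/0.843 = 0.9822
6.05 × 4.65 = 28.13
0.909/0.884 = 1.028
R_total = 0.9822 + 28.13 + 1.028 + 0.327 = 30.47 ft²·°F·h/BTU
Q = 2980 × (70.1 − 14.1) / 30.47 = 5477 BTU/h
E = 5477 × 2150 = 11780000 BTU
Cost = 11780000/10⁶ × 28.6 = $336.8

337 dollars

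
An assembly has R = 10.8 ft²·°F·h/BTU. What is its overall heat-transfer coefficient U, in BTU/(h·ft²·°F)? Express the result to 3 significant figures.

U = 1/R = 1/10.8 = 0.09259

0.0926 BTU/(h·ft²·°F)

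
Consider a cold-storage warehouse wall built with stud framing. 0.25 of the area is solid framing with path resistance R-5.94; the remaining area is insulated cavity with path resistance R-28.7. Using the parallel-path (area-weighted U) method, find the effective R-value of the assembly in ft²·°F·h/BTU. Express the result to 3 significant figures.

14.7 ft²·°F·h/BTU

U_eff = 0.75/28.7 + 0.25/5.94 = 0.02613 + 0.04209 = 0.06822
R_eff = 1/U_eff = 14.66 ft²·°F·h/BTU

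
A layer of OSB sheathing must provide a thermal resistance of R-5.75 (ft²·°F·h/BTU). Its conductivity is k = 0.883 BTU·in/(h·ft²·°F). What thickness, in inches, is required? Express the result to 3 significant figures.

L = R × k = 5.75 × 0.883 = 5.077 in

5.08 in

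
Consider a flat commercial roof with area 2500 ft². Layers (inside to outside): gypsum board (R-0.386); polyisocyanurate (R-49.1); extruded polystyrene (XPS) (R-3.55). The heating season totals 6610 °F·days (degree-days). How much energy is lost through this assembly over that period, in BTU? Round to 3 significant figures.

7480000 BTU

R_total = 0.386 + 49.1 + 3.55 = 53.04 ft²·°F·h/BTU
E = A × HDD × 24 / R = 2500 × 6610 × 24 / 53.04 = 7478000 BTU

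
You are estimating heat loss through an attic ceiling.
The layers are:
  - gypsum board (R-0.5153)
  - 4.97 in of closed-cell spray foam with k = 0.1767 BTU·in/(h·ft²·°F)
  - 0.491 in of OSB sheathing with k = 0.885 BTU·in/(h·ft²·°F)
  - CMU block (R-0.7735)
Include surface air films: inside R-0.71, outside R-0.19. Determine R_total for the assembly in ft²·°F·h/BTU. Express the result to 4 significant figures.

4.97/0.1767 = 28.127
0.491/0.885 = 0.5548
R_total = 0.71 + 0.5153 + 28.127 + 0.5548 + 0.7735 + 0.19 = 30.87 ft²·°F·h/BTU

30.87 ft²·°F·h/BTU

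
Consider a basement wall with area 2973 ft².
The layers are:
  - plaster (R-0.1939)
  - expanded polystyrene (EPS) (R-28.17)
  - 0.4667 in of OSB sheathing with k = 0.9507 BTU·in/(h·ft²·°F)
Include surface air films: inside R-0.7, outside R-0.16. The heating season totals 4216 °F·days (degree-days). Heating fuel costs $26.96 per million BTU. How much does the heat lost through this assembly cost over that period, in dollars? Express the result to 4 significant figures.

272.9 dollars

0.4667/0.9507 = 0.4909
R_total = 0.7 + 0.1939 + 28.17 + 0.4909 + 0.16 = 29.715 ft²·°F·h/BTU
E = A × HDD × 24 / R = 2973 × 4216 × 24 / 29.715 = 10124000 BTU
Cost = 10124000/10⁶ × 26.96 = $272.93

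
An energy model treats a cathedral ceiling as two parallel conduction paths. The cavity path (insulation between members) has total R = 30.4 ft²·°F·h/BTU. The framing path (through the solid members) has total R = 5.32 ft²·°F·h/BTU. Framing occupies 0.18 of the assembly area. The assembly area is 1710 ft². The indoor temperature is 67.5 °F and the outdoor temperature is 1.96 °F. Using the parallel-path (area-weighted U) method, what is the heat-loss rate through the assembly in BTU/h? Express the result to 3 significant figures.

6810 BTU/h

U_eff = 0.82/30.4 + 0.18/5.32 = 0.02697 + 0.03383 = 0.06081
R_eff = 1/U_eff = 16.45 ft²·°F·h/BTU
Q = 1710 × (67.5 − 1.96) / 16.45 = 6815 BTU/h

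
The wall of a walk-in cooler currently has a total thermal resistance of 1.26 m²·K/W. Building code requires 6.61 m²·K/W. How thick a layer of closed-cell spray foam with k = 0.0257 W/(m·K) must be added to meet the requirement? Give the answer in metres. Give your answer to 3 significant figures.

0.137 m

ΔR = 6.61 − 1.26 = 5.35 m²·K/W
L = ΔR × k = 5.35 × 0.0257 = 0.1375 m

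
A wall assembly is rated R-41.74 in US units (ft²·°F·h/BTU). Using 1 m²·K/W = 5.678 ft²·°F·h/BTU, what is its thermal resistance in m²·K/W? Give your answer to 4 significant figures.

R_SI = 41.74/5.678 = 7.3512

7.351 m²·K/W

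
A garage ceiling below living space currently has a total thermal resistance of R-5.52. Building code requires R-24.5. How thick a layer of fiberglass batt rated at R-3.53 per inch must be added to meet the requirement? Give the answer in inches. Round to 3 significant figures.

5.38 in

ΔR = 24.5 − 5.52 = 18.98 ft²·°F·h/BTU
L = ΔR / (R/in) = 18.98/3.53 = 5.377 in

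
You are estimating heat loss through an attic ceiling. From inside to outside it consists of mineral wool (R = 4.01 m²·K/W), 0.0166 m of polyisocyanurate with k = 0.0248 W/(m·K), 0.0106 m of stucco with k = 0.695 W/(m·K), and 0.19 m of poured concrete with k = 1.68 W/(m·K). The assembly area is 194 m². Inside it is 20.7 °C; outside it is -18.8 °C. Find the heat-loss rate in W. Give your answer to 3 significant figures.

0.0166/0.0248 = 0.6694
0.0106/0.695 = 0.01525
0.19/1.68 = 0.1131
R_total = 4.01 + 0.6694 + 0.01525 + 0.1131 = 4.808 m²·K/W
Q = A·ΔT/R = 194 × (20.7 − (-18.8)) / 4.808 = 1594 W

1590 W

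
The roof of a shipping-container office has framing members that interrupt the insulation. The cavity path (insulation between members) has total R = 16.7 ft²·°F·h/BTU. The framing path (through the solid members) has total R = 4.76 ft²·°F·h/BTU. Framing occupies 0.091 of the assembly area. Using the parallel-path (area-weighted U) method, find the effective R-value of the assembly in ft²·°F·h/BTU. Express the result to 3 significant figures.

U_eff = 0.909/16.7 + 0.091/4.76 = 0.05443 + 0.01912 = 0.07355
R_eff = 1/U_eff = 13.6 ft²·°F·h/BTU

13.6 ft²·°F·h/BTU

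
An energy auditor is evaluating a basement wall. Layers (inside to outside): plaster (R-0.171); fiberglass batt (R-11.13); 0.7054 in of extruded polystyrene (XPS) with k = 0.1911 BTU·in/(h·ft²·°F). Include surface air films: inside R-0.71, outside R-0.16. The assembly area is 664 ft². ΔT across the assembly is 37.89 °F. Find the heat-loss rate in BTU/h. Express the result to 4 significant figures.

1586 BTU/h

0.7054/0.1911 = 3.6913
R_total = 0.71 + 0.171 + 11.13 + 3.6913 + 0.16 = 15.862 ft²·°F·h/BTU
Q = A·ΔT/R = 664 × 37.89 / 15.862 = 1586.1 BTU/h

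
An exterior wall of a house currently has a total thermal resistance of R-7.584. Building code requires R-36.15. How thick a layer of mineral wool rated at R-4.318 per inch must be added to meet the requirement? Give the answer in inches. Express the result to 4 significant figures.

6.616 in

ΔR = 36.15 − 7.584 = 28.566 ft²·°F·h/BTU
L = ΔR / (R/in) = 28.566/4.318 = 6.6156 in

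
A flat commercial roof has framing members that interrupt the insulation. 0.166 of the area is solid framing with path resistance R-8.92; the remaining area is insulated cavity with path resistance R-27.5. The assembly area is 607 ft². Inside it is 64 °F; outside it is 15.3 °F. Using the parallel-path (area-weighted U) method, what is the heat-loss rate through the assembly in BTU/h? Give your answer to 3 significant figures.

U_eff = 0.834/27.5 + 0.166/8.92 = 0.03033 + 0.01861 = 0.04894
R_eff = 1/U_eff = 20.43 ft²·°F·h/BTU
Q = 607 × (64 − 15.3) / 20.43 = 1447 BTU/h

1450 BTU/h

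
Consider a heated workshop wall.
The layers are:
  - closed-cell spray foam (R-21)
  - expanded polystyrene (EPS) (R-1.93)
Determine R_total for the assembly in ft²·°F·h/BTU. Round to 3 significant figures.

R_total = 21 + 1.93 = 22.93 ft²·°F·h/BTU

22.9 ft²·°F·h/BTU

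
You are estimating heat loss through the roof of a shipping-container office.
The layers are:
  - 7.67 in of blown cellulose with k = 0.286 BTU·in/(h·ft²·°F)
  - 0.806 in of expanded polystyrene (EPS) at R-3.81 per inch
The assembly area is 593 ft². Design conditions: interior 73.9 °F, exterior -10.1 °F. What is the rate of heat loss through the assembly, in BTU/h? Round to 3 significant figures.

1670 BTU/h

7.67/0.286 = 26.82
0.806 × 3.81 = 3.071
R_total = 26.82 + 3.071 = 29.89 ft²·°F·h/BTU
Q = A·ΔT/R = 593 × (73.9 − (-10.1)) / 29.89 = 1667 BTU/h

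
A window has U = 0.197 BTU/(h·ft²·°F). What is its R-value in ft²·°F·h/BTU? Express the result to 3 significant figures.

R = 1/U = 1/0.197 = 5.076

5.08 ft²·°F·h/BTU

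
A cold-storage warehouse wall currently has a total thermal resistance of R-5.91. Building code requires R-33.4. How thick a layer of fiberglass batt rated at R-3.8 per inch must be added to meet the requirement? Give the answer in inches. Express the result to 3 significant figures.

7.23 in

ΔR = 33.4 − 5.91 = 27.49 ft²·°F·h/BTU
L = ΔR / (R/in) = 27.49/3.8 = 7.234 in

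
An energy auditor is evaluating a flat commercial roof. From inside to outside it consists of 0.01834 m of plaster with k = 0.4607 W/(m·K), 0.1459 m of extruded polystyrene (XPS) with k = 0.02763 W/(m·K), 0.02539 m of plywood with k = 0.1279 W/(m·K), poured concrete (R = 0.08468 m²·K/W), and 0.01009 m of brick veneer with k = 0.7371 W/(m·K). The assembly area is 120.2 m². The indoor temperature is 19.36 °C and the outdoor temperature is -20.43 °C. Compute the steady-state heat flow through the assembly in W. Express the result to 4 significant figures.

0.01834/0.4607 = 0.039809
0.1459/0.02763 = 5.2805
0.02539/0.1279 = 0.19851
0.01009/0.7371 = 0.013689
R_total = 0.039809 + 5.2805 + 0.19851 + 0.08468 + 0.013689 = 5.6172 m²·K/W
Q = A·ΔT/R = 120.2 × (19.36 − (-20.43)) / 5.6172 = 851.45 W

851.5 W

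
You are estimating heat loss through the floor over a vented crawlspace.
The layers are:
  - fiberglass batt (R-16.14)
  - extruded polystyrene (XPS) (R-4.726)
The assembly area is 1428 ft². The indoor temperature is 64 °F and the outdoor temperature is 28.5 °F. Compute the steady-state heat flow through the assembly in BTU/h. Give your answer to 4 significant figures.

2430 BTU/h

R_total = 16.14 + 4.726 = 20.866 ft²·°F·h/BTU
Q = A·ΔT/R = 1428 × (64 − 28.5) / 20.866 = 2429.5 BTU/h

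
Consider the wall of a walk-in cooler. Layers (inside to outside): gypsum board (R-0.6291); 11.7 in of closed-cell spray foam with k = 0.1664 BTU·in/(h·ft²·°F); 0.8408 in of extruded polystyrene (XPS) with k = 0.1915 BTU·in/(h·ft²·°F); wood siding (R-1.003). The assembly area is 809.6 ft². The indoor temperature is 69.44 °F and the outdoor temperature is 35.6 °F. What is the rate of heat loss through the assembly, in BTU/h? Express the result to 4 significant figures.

358.9 BTU/h

11.7/0.1664 = 70.312
0.8408/0.1915 = 4.3906
R_total = 0.6291 + 70.312 + 4.3906 + 1.003 = 76.335 ft²·°F·h/BTU
Q = A·ΔT/R = 809.6 × (69.44 − 35.6) / 76.335 = 358.9 BTU/h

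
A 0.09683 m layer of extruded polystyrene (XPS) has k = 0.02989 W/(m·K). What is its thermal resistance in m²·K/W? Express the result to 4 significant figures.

3.240 m²·K/W

R = L/k = 0.09683/0.02989 = 3.2395 m²·K/W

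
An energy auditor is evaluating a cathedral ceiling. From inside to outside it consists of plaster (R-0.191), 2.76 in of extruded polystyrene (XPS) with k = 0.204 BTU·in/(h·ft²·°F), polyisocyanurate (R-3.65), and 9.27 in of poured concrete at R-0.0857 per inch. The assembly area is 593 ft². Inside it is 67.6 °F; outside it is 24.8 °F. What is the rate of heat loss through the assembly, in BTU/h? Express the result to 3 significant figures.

2.76/0.204 = 13.53
9.27 × 0.0857 = 0.7944
R_total = 0.191 + 13.53 + 3.65 + 0.7944 = 18.16 ft²·°F·h/BTU
Q = A·ΔT/R = 593 × (67.6 − 24.8) / 18.16 = 1397 BTU/h

1400 BTU/h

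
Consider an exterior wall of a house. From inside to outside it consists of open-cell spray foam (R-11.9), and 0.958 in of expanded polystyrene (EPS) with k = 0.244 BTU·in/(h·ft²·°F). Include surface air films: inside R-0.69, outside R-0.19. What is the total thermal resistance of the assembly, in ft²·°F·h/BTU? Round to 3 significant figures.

16.7 ft²·°F·h/BTU

0.958/0.244 = 3.926
R_total = 0.69 + 11.9 + 3.926 + 0.19 = 16.71 ft²·°F·h/BTU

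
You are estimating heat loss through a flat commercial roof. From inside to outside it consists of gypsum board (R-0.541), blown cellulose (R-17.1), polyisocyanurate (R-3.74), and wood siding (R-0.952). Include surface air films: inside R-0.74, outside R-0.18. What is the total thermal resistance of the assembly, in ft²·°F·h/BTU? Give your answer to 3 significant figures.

R_total = 0.74 + 0.541 + 17.1 + 3.74 + 0.952 + 0.18 = 23.25 ft²·°F·h/BTU

23.3 ft²·°F·h/BTU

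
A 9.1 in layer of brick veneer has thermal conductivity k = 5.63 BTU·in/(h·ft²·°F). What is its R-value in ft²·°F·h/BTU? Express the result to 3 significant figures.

1.62 ft²·°F·h/BTU

R = L/k = 9.1/5.63 = 1.616 ft²·°F·h/BTU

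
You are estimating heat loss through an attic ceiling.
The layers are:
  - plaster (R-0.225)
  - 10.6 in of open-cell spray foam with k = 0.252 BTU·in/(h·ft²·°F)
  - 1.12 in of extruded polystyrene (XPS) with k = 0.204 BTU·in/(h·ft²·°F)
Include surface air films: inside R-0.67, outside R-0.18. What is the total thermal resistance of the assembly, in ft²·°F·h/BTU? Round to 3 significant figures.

48.6 ft²·°F·h/BTU

10.6/0.252 = 42.06
1.12/0.204 = 5.49
R_total = 0.67 + 0.225 + 42.06 + 5.49 + 0.18 = 48.63 ft²·°F·h/BTU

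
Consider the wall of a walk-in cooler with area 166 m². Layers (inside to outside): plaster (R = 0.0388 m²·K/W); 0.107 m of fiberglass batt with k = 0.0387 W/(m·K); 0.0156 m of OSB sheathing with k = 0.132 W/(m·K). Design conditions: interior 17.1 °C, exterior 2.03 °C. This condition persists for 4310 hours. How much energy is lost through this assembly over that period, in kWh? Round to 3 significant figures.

3690 kWh

0.107/0.0387 = 2.765
0.0156/0.132 = 0.1182
R_total = 0.0388 + 2.765 + 0.1182 = 2.922 m²·K/W
Q = 166 × (17.1 − 2.03) / 2.922 = 856.2 W
E = 856.2 W × 4310 h / 1000 = 3690 kWh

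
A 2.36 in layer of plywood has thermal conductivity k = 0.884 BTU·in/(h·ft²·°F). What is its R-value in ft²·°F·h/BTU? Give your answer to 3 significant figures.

2.67 ft²·°F·h/BTU

R = L/k = 2.36/0.884 = 2.67 ft²·°F·h/BTU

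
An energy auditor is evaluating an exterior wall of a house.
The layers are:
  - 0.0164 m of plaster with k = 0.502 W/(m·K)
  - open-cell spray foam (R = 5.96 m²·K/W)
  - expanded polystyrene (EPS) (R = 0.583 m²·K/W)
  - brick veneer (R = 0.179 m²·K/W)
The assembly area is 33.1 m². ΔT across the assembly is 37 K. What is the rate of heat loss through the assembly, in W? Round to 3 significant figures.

181 W

0.0164/0.502 = 0.03267
R_total = 0.03267 + 5.96 + 0.583 + 0.179 = 6.755 m²·K/W
Q = A·ΔT/R = 33.1 × 37 / 6.755 = 181.3 W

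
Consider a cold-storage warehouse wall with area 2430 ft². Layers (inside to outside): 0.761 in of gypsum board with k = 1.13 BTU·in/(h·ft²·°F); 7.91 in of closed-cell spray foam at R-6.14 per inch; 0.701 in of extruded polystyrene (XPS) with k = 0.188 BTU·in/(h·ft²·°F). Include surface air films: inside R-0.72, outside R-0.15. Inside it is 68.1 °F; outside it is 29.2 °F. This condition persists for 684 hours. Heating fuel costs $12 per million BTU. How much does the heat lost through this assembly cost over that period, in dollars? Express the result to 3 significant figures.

14.4 dollars

0.761/1.13 = 0.6735
7.91 × 6.14 = 48.57
0.701/0.188 = 3.729
R_total = 0.72 + 0.6735 + 48.57 + 3.729 + 0.15 = 53.84 ft²·°F·h/BTU
Q = 2430 × (68.1 − 29.2) / 53.84 = 1756 BTU/h
E = 1756 × 684 = 1201000 BTU
Cost = 1201000/10⁶ × 12 = $14.41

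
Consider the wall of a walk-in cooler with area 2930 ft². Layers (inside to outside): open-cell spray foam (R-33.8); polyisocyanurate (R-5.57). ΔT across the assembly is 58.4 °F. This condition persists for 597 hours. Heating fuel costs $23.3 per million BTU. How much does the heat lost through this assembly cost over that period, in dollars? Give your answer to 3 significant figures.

60.5 dollars

R_total = 33.8 + 5.57 = 39.37 ft²·°F·h/BTU
Q = 2930 × 58.4 / 39.37 = 4346 BTU/h
E = 4346 × 597 = 2595000 BTU
Cost = 2595000/10⁶ × 23.3 = $60.46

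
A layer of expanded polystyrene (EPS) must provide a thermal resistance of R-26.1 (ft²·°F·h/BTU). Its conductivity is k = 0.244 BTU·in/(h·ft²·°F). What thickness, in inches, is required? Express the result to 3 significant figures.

L = R × k = 26.1 × 0.244 = 6.368 in

6.37 in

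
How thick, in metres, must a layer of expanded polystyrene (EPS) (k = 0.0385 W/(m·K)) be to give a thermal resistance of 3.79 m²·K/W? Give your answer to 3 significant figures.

L = R·k = 3.79 × 0.0385 = 0.1459 m

0.146 m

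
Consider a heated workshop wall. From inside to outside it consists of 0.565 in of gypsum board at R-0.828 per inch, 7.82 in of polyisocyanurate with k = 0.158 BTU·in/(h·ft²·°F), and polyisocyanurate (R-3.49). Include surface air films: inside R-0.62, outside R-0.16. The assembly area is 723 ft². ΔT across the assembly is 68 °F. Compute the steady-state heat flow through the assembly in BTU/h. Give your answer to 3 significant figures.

907 BTU/h

0.565 × 0.828 = 0.4678
7.82/0.158 = 49.49
R_total = 0.62 + 0.4678 + 49.49 + 3.49 + 0.16 = 54.23 ft²·°F·h/BTU
Q = A·ΔT/R = 723 × 68 / 54.23 = 906.6 BTU/h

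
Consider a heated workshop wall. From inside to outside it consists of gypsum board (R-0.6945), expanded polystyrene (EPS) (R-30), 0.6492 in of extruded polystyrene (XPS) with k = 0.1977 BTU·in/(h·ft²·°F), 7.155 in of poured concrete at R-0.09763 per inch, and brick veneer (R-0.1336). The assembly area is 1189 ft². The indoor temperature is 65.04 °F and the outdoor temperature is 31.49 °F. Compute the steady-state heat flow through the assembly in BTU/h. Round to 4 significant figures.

1146 BTU/h

0.6492/0.1977 = 3.2838
7.155 × 0.09763 = 0.69854
R_total = 0.6945 + 30 + 3.2838 + 0.69854 + 0.1336 = 34.81 ft²·°F·h/BTU
Q = A·ΔT/R = 1189 × (65.04 − 31.49) / 34.81 = 1145.9 BTU/h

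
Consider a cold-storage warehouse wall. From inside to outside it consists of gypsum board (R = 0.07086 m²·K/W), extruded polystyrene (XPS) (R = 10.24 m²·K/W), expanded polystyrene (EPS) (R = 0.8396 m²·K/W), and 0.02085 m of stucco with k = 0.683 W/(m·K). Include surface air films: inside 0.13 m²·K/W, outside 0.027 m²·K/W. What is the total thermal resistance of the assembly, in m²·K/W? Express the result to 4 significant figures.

11.34 m²·K/W

0.02085/0.683 = 0.030527
R_total = 0.13 + 0.07086 + 10.24 + 0.8396 + 0.030527 + 0.027 = 11.338 m²·K/W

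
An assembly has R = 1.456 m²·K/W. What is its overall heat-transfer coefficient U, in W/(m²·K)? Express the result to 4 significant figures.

0.6868 W/(m²·K)

U = 1/R = 1/1.456 = 0.68681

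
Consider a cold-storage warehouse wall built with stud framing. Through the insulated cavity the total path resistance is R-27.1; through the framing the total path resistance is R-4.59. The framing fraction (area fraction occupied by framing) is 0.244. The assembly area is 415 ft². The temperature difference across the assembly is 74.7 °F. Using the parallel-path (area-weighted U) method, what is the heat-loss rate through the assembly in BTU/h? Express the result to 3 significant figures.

2510 BTU/h

U_eff = 0.756/27.1 + 0.244/4.59 = 0.0279 + 0.05316 = 0.08106
R_eff = 1/U_eff = 12.34 ft²·°F·h/BTU
Q = 415 × 74.7 / 12.34 = 2513 BTU/h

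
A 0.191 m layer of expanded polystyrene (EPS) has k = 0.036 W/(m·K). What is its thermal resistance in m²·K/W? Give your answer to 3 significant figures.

5.31 m²·K/W

R = L/k = 0.191/0.036 = 5.306 m²·K/W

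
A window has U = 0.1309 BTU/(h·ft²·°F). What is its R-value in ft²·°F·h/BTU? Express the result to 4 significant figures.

R = 1/U = 1/0.1309 = 7.6394

7.639 ft²·°F·h/BTU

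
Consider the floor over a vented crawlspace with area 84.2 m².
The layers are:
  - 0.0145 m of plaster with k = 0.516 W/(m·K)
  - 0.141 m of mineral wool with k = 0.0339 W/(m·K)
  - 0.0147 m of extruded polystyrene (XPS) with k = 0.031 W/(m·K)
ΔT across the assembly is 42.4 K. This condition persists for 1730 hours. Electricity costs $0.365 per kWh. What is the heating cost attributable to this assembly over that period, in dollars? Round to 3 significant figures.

484 dollars

0.0145/0.516 = 0.0281
0.141/0.0339 = 4.159
0.0147/0.031 = 0.4742
R_total = 0.0281 + 4.159 + 0.4742 = 4.662 m²·K/W
Q = 84.2 × 42.4 / 4.662 = 765.9 W
E = 765.9 W × 1730 h / 1000 = 1325 kWh
Cost = 1325 × 0.365 = $483.6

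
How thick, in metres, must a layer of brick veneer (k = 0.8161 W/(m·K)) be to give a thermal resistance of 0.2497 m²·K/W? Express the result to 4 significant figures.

L = R·k = 0.2497 × 0.8161 = 0.20378 m

0.2038 m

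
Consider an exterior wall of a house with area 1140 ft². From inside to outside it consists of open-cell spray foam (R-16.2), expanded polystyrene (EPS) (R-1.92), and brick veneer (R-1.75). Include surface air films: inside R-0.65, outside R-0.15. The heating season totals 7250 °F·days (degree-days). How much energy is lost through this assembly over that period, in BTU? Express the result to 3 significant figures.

R_total = 0.65 + 16.2 + 1.92 + 1.75 + 0.15 = 20.67 ft²·°F·h/BTU
E = A × HDD × 24 / R = 1140 × 7250 × 24 / 20.67 = 9597000 BTU

9600000 BTU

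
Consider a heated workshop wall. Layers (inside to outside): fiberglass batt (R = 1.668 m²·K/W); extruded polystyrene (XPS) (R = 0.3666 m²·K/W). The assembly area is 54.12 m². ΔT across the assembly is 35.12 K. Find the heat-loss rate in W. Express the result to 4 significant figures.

R_total = 1.668 + 0.3666 = 2.0346 m²·K/W
Q = A·ΔT/R = 54.12 × 35.12 / 2.0346 = 934.19 W

934.2 W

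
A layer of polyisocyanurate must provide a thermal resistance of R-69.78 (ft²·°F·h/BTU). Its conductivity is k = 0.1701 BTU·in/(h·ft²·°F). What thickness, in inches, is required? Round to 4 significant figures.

L = R × k = 69.78 × 0.1701 = 11.87 in

11.87 in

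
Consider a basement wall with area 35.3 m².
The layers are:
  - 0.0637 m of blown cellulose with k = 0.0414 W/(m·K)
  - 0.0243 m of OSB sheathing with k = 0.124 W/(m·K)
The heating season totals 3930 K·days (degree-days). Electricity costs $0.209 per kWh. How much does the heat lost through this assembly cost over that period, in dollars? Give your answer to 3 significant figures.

0.0637/0.0414 = 1.539
0.0243/0.124 = 0.196
R_total = 1.539 + 0.196 = 1.735 m²·K/W
E = A × HDD × 24 / R / 1000 = 35.3 × 3930 × 24 / 1.735 / 1000 = 1919 kWh
Cost = 1919 × 0.209 = $401.2

401 dollars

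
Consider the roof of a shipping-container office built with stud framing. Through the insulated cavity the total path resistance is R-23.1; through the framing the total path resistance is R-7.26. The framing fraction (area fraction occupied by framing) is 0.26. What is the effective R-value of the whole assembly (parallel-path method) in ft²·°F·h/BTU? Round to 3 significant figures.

14.7 ft²·°F·h/BTU

U_eff = 0.74/23.1 + 0.26/7.26 = 0.03203 + 0.03581 = 0.06785
R_eff = 1/U_eff = 14.74 ft²·°F·h/BTU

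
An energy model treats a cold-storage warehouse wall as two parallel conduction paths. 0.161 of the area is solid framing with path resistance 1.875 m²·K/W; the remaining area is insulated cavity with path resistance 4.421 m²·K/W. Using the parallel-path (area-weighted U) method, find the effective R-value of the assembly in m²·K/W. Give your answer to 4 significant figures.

3.628 m²·K/W

U_eff = 0.839/4.421 + 0.161/1.875 = 0.18978 + 0.085867 = 0.27564
R_eff = 1/U_eff = 3.6279 m²·K/W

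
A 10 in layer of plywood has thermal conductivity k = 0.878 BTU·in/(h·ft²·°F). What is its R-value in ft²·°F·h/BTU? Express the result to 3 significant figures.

11.4 ft²·°F·h/BTU

R = L/k = 10/0.878 = 11.39 ft²·°F·h/BTU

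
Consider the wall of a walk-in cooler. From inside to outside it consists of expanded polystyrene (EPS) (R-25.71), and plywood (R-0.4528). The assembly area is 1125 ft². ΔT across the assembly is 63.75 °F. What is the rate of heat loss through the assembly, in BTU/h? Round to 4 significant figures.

R_total = 25.71 + 0.4528 = 26.163 ft²·°F·h/BTU
Q = A·ΔT/R = 1125 × 63.75 / 26.163 = 2741.2 BTU/h

2741 BTU/h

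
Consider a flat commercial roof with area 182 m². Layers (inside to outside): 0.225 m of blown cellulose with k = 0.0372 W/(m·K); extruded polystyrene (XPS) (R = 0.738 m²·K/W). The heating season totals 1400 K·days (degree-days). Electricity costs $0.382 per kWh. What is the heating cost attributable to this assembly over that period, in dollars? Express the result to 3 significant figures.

0.225/0.0372 = 6.048
R_total = 6.048 + 0.738 = 6.786 m²·K/W
E = A × HDD × 24 / R / 1000 = 182 × 1400 × 24 / 6.786 / 1000 = 901.1 kWh
Cost = 901.1 × 0.382 = $344.2

344 dollars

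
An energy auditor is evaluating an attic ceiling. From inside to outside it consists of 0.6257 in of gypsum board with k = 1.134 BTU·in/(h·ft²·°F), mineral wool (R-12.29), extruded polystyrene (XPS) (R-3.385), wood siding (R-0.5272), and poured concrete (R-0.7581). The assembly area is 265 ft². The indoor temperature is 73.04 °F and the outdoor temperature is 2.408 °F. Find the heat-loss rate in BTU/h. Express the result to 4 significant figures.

0.6257/1.134 = 0.55176
R_total = 0.55176 + 12.29 + 3.385 + 0.5272 + 0.7581 = 17.512 ft²·°F·h/BTU
Q = A·ΔT/R = 265 × (73.04 − 2.408) / 17.512 = 1068.8 BTU/h

1069 BTU/h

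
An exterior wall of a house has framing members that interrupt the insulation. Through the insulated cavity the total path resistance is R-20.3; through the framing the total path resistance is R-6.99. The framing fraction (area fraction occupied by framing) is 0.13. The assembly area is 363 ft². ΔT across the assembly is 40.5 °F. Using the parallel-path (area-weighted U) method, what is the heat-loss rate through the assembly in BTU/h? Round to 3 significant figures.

903 BTU/h

U_eff = 0.87/20.3 + 0.13/6.99 = 0.04286 + 0.0186 = 0.06146
R_eff = 1/U_eff = 16.27 ft²·°F·h/BTU
Q = 363 × 40.5 / 16.27 = 903.5 BTU/h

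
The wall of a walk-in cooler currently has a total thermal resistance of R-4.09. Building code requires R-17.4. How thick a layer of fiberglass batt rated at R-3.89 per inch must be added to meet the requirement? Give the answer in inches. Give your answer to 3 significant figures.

3.42 in

ΔR = 17.4 − 4.09 = 13.31 ft²·°F·h/BTU
L = ΔR / (R/in) = 13.31/3.89 = 3.422 in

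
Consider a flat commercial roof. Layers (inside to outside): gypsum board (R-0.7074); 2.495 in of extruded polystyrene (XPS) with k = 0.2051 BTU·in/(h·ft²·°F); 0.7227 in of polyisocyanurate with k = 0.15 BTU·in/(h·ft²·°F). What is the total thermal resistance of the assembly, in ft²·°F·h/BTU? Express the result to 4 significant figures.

2.495/0.2051 = 12.165
0.7227/0.15 = 4.818
R_total = 0.7074 + 12.165 + 4.818 = 17.69 ft²·°F·h/BTU

17.69 ft²·°F·h/BTU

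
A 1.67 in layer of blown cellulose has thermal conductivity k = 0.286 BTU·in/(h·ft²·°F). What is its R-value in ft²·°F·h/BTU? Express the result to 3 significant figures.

5.84 ft²·°F·h/BTU

R = L/k = 1.67/0.286 = 5.839 ft²·°F·h/BTU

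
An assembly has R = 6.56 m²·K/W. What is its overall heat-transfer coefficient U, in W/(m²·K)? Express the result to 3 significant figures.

0.152 W/(m²·K)

U = 1/R = 1/6.56 = 0.1524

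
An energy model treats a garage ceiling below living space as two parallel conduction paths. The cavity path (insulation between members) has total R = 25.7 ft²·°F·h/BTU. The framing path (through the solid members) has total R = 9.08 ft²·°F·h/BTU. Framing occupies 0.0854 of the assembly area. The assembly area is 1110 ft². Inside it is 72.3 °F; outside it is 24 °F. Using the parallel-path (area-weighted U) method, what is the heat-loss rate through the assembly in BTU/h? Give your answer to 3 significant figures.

2410 BTU/h

U_eff = 0.9146/25.7 + 0.0854/9.08 = 0.03559 + 0.009405 = 0.04499
R_eff = 1/U_eff = 22.23 ft²·°F·h/BTU
Q = 1110 × (72.3 − 24) / 22.23 = 2412 BTU/h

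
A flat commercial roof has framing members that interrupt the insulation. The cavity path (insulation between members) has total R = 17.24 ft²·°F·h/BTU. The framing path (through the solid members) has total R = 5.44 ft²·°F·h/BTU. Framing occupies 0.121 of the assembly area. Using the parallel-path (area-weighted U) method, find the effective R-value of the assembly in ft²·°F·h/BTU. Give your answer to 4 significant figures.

U_eff = 0.879/17.24 + 0.121/5.44 = 0.050986 + 0.022243 = 0.073229
R_eff = 1/U_eff = 13.656 ft²·°F·h/BTU

13.66 ft²·°F·h/BTU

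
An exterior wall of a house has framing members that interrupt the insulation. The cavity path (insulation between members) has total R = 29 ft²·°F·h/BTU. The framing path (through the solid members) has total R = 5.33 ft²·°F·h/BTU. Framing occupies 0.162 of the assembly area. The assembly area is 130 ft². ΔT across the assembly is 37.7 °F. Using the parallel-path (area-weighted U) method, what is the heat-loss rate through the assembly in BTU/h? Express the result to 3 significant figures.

U_eff = 0.838/29 + 0.162/5.33 = 0.0289 + 0.03039 = 0.05929
R_eff = 1/U_eff = 16.87 ft²·°F·h/BTU
Q = 130 × 37.7 / 16.87 = 290.6 BTU/h

291 BTU/h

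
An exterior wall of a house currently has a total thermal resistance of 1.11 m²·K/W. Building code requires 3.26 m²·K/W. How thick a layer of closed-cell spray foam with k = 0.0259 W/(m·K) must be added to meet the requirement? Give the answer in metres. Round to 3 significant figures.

ΔR = 3.26 − 1.11 = 2.15 m²·K/W
L = ΔR × k = 2.15 × 0.0259 = 0.05568 m

0.0557 m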